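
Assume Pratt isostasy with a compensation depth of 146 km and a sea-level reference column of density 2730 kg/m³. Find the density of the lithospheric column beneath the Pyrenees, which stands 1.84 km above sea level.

Pratt balance: ρ_ref D = ρ (D + h).
ρ = ρ_ref D/(D + h) = 2730 × 146 km/(146 km + 1.84 km) = 2700 kg/m³.

2700 kg/m³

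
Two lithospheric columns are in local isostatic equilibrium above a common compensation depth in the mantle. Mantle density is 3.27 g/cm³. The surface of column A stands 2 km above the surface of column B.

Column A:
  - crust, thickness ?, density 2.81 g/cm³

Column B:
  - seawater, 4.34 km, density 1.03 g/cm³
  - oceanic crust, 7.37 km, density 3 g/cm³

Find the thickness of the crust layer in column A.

Take the compensation level at the base of the deeper column (depth z_c below the surface of column A) and equate Σ ρ_i t_i down to z_c; mantle fills any gap and the z_c terms cancel.
Column A: x×2.81 + (z_c − 0 − x)×3.27
Column B: 2×0 + 4.34×1.03 + 7.37×3 + (z_c − 2 − 11.71)×3.27
The z_c×3.27 term appears on both sides and cancels. Collect the known terms of each column as K = Σ(ρt)_known − 3.27 × (depth of known layers): K_A = 0 − 3.27×0 = 0; K_B = 26.5802 − 3.27×(2 + 11.71) = −18.2515.
Balance: K_A − x×(3.27 − 2.81) = K_B, so x = (K_A − K_B)/(3.27 − 2.81) = 18.2515/0.46 = 39.7 km.

39.7 km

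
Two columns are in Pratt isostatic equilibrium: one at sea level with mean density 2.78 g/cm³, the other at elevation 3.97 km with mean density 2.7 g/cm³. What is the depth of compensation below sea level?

ρ_ref D = ρ (D + h) → D (ρ_ref − ρ) = ρ h.
D = ρ h/(ρ_ref − ρ) = 2.7 × 3.97 km/(2.78 − 2.7) = 134 km.

134 km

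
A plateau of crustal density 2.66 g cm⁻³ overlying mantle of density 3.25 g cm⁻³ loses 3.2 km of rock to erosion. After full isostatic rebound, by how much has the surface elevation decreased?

0.581 km

Rebound u = e ρ_c/ρ_m = 3.2 km × 2.66/3.25 = 2.619 km.
Net surface drop = e − u = 3.2 km − 2.619 km = e (ρ_m − ρ_c)/ρ_m = 0.581 km.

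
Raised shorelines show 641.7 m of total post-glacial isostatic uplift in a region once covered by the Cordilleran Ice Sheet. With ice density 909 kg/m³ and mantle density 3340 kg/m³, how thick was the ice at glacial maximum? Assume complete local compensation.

2360 m

u = t ρ_ice/ρ_m → t = u ρ_m/ρ_ice = 641.7 m × 3340/909 = 2360 m.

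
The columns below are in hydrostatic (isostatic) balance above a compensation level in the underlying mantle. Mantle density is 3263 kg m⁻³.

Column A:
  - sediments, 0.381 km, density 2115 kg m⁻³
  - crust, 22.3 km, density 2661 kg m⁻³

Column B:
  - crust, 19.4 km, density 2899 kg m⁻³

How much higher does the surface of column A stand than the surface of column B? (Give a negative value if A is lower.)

2.08 km

For any compensation level in the mantle, the mantle terms cancel and isostasy reduces to e = (Σt_A − Σt_B) − (Σ(ρt)_A − Σ(ρt)_B) / ρ_m.
Σt_A = 22.681 km; Σt_B = 19.4 km; Σ(ρt)_A = 60146.115; Σ(ρt)_B = 56240.6 (in km·kg m⁻³).
e = (22.681 − 19.4) − (60146.115 − 56240.6) / 3263 = 2.08 km.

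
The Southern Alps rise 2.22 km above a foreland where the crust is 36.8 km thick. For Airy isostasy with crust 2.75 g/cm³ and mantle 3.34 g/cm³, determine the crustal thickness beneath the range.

Root depth r = h ρ_c / (ρ_m − ρ_c) = 2.22 km × 2.75 / 0.59 = 10.35 km.
Total thickness = T + h + r = 36.8 km + 2.22 km + 10.35 km = 49.4 km.

49.4 km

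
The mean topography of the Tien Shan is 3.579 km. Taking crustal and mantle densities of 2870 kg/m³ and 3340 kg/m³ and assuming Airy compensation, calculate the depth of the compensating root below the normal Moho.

21.9 km

Isostatic balance requires: the weight of the topography is balanced by the buoyancy of the root, ρ_c h = (ρ_m − ρ_c) r.
r = h · ρ_c / (ρ_m − ρ_c) = 3.579 km × 2870 / (3340 − 2870) = 21.9 km.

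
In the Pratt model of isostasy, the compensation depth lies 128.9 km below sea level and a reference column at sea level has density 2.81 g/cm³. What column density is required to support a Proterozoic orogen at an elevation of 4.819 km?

Pratt balance: ρ_ref D = ρ (D + h).
ρ = ρ_ref D/(D + h) = 2.81 × 128.9 km/(128.9 km + 4.819 km) = 2.71 g/cm³.

2.71 g/cm³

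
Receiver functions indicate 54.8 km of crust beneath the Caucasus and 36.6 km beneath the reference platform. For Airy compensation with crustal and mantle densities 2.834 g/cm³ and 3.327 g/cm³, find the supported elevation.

Excess crust Δ = 54.8 km − 36.6 km = 18.2 km, split between elevation h and root r with h + r = Δ.
Airy balance ρ_c h = (ρ_m − ρ_c) r gives r = h ρ_c/(ρ_m − ρ_c), so h (1 + ρ_c/(ρ_m − ρ_c)) = Δ, i.e. h = Δ (ρ_m − ρ_c)/ρ_m.
h = 18.2 km × 0.493/3.327 = 2.7 km.

2.7 km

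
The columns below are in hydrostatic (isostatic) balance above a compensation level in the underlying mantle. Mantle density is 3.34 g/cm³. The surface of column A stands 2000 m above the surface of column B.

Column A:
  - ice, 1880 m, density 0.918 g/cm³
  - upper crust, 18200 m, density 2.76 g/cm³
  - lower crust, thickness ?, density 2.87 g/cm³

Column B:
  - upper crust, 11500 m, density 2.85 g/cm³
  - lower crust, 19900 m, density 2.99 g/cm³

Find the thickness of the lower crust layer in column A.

8870 m

Take the compensation level at the base of the deeper column (depth z_c below the surface of column A) and equate Σ ρ_i t_i down to z_c; mantle fills any gap and the z_c terms cancel.
Column A: 1880×0.918 + 18200×2.76 + x×2.87 + (z_c − 20080 − x)×3.34
Column B: 2000×0 + 11500×2.85 + 19900×2.99 + (z_c − 2000 − 31400)×3.34
The z_c×3.34 term appears on both sides and cancels. Collect the known terms of each column as K = Σ(ρt)_known − 3.34 × (depth of known layers): K_A = 51957.84 − 3.34×20080 = −15109.36; K_B = 92276 − 3.34×(2000 + 31400) = −19280.
Balance: K_A − x×(3.34 − 2.87) = K_B, so x = (K_A − K_B)/(3.34 − 2.87) = 4170.64/0.47 = 8870 m.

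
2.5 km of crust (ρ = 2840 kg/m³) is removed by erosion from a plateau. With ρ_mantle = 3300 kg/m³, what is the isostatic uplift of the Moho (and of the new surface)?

2.15 km

Unloading: uplift u = e ρ_c/ρ_m = 2.5 km × 2840/3300 = 2.15 km.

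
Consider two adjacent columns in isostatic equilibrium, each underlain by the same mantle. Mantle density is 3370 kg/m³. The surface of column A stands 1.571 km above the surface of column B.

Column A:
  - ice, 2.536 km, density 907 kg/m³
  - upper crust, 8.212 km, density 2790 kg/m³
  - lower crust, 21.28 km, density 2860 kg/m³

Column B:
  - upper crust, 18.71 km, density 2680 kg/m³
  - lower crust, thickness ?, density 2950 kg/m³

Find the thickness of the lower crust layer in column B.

8.71 km

Take the compensation level at the base of the deeper column (depth z_c below the surface of column A) and equate Σ ρ_i t_i down to z_c; mantle fills any gap and the z_c terms cancel.
Column A: 2.536×907 + 8.212×2790 + 21.28×2860 + (z_c − 32.028)×3370
Column B: 1.571×0 + 18.71×2680 + x×2950 + (z_c − 1.571 − 18.71 − x)×3370
The z_c×3370 term appears on both sides and cancels. Collect the known terms of each column as K = Σ(ρt)_known − 3370 × (depth of known layers): K_A = 86072.432 − 3370×32.028 = −21861.928; K_B = 50142.8 − 3370×(1.571 + 18.71) = −18204.17.
Balance: K_A = K_B − x×(3370 − 2950), so x = (K_B − K_A)/(3370 − 2950) = 3657.76/420 = 8.71 km.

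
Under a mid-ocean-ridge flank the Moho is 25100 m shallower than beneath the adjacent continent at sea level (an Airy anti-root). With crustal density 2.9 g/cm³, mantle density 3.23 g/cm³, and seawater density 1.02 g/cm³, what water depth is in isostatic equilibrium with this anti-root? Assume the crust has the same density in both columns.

4410 m

Replacing a thickness d of crust by seawater at the top must be balanced by replacing crust with mantle at the base: d (ρ_c − ρ_w) = a (ρ_m − ρ_c).
d = a (ρ_m − ρ_c)/(ρ_c − ρ_w) = 25100 m × 0.33/1.88 = 4410 m.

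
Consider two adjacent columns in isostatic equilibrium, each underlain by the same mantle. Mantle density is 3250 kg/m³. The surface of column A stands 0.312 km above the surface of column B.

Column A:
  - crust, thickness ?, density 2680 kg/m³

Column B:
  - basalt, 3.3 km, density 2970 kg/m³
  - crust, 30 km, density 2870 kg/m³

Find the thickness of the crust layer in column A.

Take the compensation level at the base of the deeper column (depth z_c below the surface of column A) and equate Σ ρ_i t_i down to z_c; mantle fills any gap and the z_c terms cancel.
Column A: x×2680 + (z_c − 0 − x)×3250
Column B: 0.312×0 + 3.3×2970 + 30×2870 + (z_c − 0.312 − 33.3)×3250
The z_c×3250 term appears on both sides and cancels. Collect the known terms of each column as K = Σ(ρt)_known − 3250 × (depth of known layers): K_A = 0 − 3250×0 = 0; K_B = 95901 − 3250×(0.312 + 33.3) = −13338.
Balance: K_A − x×(3250 − 2680) = K_B, so x = (K_A − K_B)/(3250 − 2680) = 13338/570 = 23.4 km.

23.4 km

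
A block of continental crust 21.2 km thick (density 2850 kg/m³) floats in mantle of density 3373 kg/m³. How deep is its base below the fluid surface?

Draft d = t ρ_obj/ρ_fluid = 21.2 km × 2850/3373 = 17.9 km.

17.9 km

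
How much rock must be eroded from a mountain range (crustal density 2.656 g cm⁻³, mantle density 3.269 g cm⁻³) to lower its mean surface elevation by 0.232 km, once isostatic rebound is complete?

1.24 km

Net drop Δ = e − u = e − e ρ_c/ρ_m = e (ρ_m − ρ_c)/ρ_m.
e = Δ ρ_m/(ρ_m − ρ_c) = 0.232 km × 3.269/0.613 = 1.24 km.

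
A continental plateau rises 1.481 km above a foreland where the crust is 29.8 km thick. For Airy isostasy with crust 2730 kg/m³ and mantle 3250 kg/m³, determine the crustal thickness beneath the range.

39.1 km

Root depth r = h ρ_c / (ρ_m − ρ_c) = 1.481 km × 2730 / 520 = 7.775 km.
Total thickness = T + h + r = 29.8 km + 1.481 km + 7.775 km = 39.1 km.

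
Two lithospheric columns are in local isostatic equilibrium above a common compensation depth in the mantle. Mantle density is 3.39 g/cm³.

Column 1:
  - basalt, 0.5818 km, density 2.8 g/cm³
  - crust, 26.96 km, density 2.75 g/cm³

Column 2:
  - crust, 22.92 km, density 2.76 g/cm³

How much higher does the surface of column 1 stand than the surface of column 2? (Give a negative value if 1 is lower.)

0.932 km

For any compensation level in the mantle, the mantle terms cancel and isostasy reduces to e = (Σt_1 − Σt_2) − (Σ(ρt)_1 − Σ(ρt)_2) / ρ_m.
Σt_1 = 27.5418 km; Σt_2 = 22.92 km; Σ(ρt)_1 = 75.76904; Σ(ρt)_2 = 63.2592 (in km·g/cm³).
e = (27.5418 − 22.92) − (75.76904 − 63.2592) / 3.39 = 0.932 km.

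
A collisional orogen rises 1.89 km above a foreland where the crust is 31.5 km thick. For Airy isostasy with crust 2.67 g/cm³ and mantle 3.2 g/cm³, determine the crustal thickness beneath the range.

42.9 km

Root depth r = h ρ_c / (ρ_m − ρ_c) = 1.89 km × 2.67 / 0.53 = 9.521 km.
Total thickness = T + h + r = 31.5 km + 1.89 km + 9.521 km = 42.9 km.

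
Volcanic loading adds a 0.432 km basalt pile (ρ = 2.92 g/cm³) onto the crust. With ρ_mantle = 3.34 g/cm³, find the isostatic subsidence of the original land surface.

Subaerial loading: s = t ρ_load / ρ_m.
s = 0.432 km × 2.92/3.34 = 0.378 km.

0.378 km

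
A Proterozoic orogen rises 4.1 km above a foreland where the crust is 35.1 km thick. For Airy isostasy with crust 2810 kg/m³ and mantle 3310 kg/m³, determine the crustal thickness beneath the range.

62.2 km

Root depth r = h ρ_c / (ρ_m − ρ_c) = 4.1 km × 2810 / 500 = 23.04 km.
Total thickness = T + h + r = 35.1 km + 4.1 km + 23.04 km = 62.2 km.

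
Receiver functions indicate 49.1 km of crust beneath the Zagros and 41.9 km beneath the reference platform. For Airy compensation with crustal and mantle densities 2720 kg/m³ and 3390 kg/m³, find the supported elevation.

1.42 km

Excess crust Δ = 49.1 km − 41.9 km = 7.2 km, split between elevation h and root r with h + r = Δ.
Airy balance ρ_c h = (ρ_m − ρ_c) r gives r = h ρ_c/(ρ_m − ρ_c), so h (1 + ρ_c/(ρ_m − ρ_c)) = Δ, i.e. h = Δ (ρ_m − ρ_c)/ρ_m.
h = 7.2 km × 670/3390 = 1.42 km.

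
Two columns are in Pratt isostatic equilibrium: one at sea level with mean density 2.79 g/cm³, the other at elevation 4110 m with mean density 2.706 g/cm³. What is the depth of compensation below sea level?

132000 m

ρ_ref D = ρ (D + h) → D (ρ_ref − ρ) = ρ h.
D = ρ h/(ρ_ref − ρ) = 2.706 × 4110 m/(2.79 − 2.706) = 132000 m.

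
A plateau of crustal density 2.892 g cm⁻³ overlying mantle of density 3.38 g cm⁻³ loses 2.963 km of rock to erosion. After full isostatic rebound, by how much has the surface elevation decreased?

Rebound u = e ρ_c/ρ_m = 2.963 km × 2.892/3.38 = 2.535 km.
Net surface drop = e − u = 2.963 km − 2.535 km = e (ρ_m − ρ_c)/ρ_m = 0.428 km.

0.428 km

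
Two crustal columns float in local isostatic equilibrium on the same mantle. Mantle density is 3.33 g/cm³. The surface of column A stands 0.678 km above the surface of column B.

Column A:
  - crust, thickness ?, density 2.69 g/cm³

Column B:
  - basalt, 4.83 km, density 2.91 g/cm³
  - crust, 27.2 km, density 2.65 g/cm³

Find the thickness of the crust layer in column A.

Take the compensation level at the base of the deeper column (depth z_c below the surface of column A) and equate Σ ρ_i t_i down to z_c; mantle fills any gap and the z_c terms cancel.
Column A: x×2.69 + (z_c − 0 − x)×3.33
Column B: 0.678×0 + 4.83×2.91 + 27.2×2.65 + (z_c − 0.678 − 32.03)×3.33
The z_c×3.33 term appears on both sides and cancels. Collect the known terms of each column as K = Σ(ρt)_known − 3.33 × (depth of known layers): K_A = 0 − 3.33×0 = 0; K_B = 86.1353 − 3.33×(0.678 + 32.03) = −22.78234.
Balance: K_A − x×(3.33 − 2.69) = K_B, so x = (K_A − K_B)/(3.33 − 2.69) = 22.7823/0.64 = 35.6 km.

35.6 km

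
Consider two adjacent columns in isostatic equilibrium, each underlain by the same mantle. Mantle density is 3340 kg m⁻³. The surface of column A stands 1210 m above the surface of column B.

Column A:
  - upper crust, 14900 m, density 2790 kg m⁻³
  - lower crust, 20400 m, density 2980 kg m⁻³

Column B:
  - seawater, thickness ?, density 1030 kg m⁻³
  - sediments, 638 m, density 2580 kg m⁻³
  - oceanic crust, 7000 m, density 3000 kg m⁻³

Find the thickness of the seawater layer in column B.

3740 m

Take the compensation level at the base of the deeper column (depth z_c below the surface of column A) and equate Σ ρ_i t_i down to z_c; mantle fills any gap and the z_c terms cancel.
Column A: 14900×2790 + 20400×2980 + (z_c − 35300)×3340
Column B: 1210×0 + x×1030 + 638×2580 + 7000×3000 + (z_c − 1210 − 7638 − x)×3340
The z_c×3340 term appears on both sides and cancels. Collect the known terms of each column as K = Σ(ρt)_known − 3340 × (depth of known layers): K_A = 102363000 − 3340×35300 = −15539000; K_B = 22646040 − 3340×(1210 + 7638) = −6906280.
Balance: K_A = K_B − x×(3340 − 1030), so x = (K_B − K_A)/(3340 − 1030) = 8632720/2310 = 3740 m.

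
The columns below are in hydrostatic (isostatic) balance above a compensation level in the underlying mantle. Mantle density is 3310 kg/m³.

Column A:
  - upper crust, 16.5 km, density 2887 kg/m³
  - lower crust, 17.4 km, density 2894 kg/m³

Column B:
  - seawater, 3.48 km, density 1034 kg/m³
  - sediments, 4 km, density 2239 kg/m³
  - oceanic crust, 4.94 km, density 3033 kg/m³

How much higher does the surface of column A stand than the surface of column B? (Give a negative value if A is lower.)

For any compensation level in the mantle, the mantle terms cancel and isostasy reduces to e = (Σt_A − Σt_B) − (Σ(ρt)_A − Σ(ρt)_B) / ρ_m.
Σt_A = 33.9 km; Σt_B = 12.42 km; Σ(ρt)_A = 97991.1; Σ(ρt)_B = 27537.34 (in km·kg/m³).
e = (33.9 − 12.42) − (97991.1 − 27537.34) / 3310 = 0.195 km.

0.195 km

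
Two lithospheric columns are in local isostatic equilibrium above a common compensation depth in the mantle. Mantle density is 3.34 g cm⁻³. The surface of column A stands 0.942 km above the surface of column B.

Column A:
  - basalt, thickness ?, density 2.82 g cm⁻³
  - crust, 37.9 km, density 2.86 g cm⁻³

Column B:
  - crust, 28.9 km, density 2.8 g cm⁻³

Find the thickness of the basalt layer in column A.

1.08 km

Take the compensation level at the base of the deeper column (depth z_c below the surface of column A) and equate Σ ρ_i t_i down to z_c; mantle fills any gap and the z_c terms cancel.
Column A: x×2.82 + 37.9×2.86 + (z_c − 37.9 − x)×3.34
Column B: 0.942×0 + 28.9×2.8 + (z_c − 0.942 − 28.9)×3.34
The z_c×3.34 term appears on both sides and cancels. Collect the known terms of each column as K = Σ(ρt)_known − 3.34 × (depth of known layers): K_A = 108.394 − 3.34×37.9 = −18.192; K_B = 80.92 − 3.34×(0.942 + 28.9) = −18.75228.
Balance: K_A − x×(3.34 − 2.82) = K_B, so x = (K_A − K_B)/(3.34 − 2.82) = 0.56028/0.52 = 1.08 km.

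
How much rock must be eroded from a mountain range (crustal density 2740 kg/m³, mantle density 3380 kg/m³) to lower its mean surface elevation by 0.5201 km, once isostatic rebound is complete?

2.75 km

Net drop Δ = e − u = e − e ρ_c/ρ_m = e (ρ_m − ρ_c)/ρ_m.
e = Δ ρ_m/(ρ_m − ρ_c) = 0.5201 km × 3380/640 = 2.75 km.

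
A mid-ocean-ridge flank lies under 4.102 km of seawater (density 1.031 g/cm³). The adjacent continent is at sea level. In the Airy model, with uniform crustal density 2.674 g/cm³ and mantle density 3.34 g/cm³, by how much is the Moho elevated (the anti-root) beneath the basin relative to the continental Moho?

Isostatic balance requires: replacing crust with seawater at the top is compensated by replacing crust with mantle at the base: d (ρ_c − ρ_w) = a (ρ_m − ρ_c).
a = d (ρ_c − ρ_w)/(ρ_m − ρ_c) = 4.102 km × 1.643/0.666 = 10.1 km.

10.1 km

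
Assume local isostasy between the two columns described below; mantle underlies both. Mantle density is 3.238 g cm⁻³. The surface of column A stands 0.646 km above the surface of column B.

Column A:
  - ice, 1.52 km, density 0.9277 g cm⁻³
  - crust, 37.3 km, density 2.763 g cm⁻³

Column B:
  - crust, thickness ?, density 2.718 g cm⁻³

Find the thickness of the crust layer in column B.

36.8 km

Take the compensation level at the base of the deeper column (depth z_c below the surface of column A) and equate Σ ρ_i t_i down to z_c; mantle fills any gap and the z_c terms cancel.
Column A: 1.52×0.9277 + 37.3×2.763 + (z_c − 38.82)×3.238
Column B: 0.646×0 + x×2.718 + (z_c − 0.646 − 0 − x)×3.238
The z_c×3.238 term appears on both sides and cancels. Collect the known terms of each column as K = Σ(ρt)_known − 3.238 × (depth of known layers): K_A = 104.470004 − 3.238×38.82 = −21.229156; K_B = 0 − 3.238×(0.646 + 0) = −2.091748.
Balance: K_A = K_B − x×(3.238 − 2.718), so x = (K_B − K_A)/(3.238 − 2.718) = 19.1374/0.52 = 36.8 km.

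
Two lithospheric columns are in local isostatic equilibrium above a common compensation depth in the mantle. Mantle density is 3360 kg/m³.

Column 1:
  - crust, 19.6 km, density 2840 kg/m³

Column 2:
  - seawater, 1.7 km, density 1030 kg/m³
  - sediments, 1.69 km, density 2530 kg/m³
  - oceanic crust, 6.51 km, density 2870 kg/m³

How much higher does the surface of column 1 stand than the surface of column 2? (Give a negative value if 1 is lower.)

For any compensation level in the mantle, the mantle terms cancel and isostasy reduces to e = (Σt_1 − Σt_2) − (Σ(ρt)_1 − Σ(ρt)_2) / ρ_m.
Σt_1 = 19.6 km; Σt_2 = 9.9 km; Σ(ρt)_1 = 55664; Σ(ρt)_2 = 24710.4 (in km·kg/m³).
e = (19.6 − 9.9) − (55664 − 24710.4) / 3360 = 0.488 km.

0.488 km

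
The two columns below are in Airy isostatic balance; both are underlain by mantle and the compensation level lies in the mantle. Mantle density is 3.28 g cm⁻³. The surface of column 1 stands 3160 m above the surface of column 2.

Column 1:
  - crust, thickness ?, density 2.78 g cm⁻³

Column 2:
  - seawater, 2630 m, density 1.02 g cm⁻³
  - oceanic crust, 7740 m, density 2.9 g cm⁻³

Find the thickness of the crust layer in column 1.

38500 m

Take the compensation level at the base of the deeper column (depth z_c below the surface of column 1) and equate Σ ρ_i t_i down to z_c; mantle fills any gap and the z_c terms cancel.
Column 1: x×2.78 + (z_c − 0 − x)×3.28
Column 2: 3160×0 + 2630×1.02 + 7740×2.9 + (z_c − 3160 − 10370)×3.28
The z_c×3.28 term appears on both sides and cancels. Collect the known terms of each column as K = Σ(ρt)_known − 3.28 × (depth of known layers): K_1 = 0 − 3.28×0 = 0; K_2 = 25128.6 − 3.28×(3160 + 10370) = −19249.8.
Balance: K_1 − x×(3.28 − 2.78) = K_2, so x = (K_1 − K_2)/(3.28 − 2.78) = 19249.8/0.5 = 38500 m.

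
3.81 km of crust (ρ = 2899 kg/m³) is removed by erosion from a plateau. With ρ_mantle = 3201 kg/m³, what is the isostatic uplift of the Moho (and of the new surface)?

Unloading: uplift u = e ρ_c/ρ_m = 3.81 km × 2899/3201 = 3.45 km.

3.45 km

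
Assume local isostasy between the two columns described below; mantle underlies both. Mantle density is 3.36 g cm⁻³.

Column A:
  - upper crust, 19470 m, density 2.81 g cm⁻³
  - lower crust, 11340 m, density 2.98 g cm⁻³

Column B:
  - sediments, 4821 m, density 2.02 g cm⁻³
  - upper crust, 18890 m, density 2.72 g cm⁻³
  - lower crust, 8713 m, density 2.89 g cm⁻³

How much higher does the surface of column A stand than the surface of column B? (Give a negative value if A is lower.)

For any compensation level in the mantle, the mantle terms cancel and isostasy reduces to e = (Σt_A − Σt_B) − (Σ(ρt)_A − Σ(ρt)_B) / ρ_m.
Σt_A = 30810 m; Σt_B = 32424 m; Σ(ρt)_A = 88503.9; Σ(ρt)_B = 86299.79 (in m·g cm⁻³).
e = (30810 − 32424) − (88503.9 − 86299.79) / 3.36 = −2270 m.

−2270 m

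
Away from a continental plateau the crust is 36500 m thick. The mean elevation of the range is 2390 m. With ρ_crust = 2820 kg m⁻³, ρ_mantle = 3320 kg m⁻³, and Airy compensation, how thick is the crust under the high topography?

Root depth r = h ρ_c / (ρ_m − ρ_c) = 2390 m × 2820 / 500 = 13480 m.
Total thickness = T + h + r = 36500 m + 2390 m + 13480 m = 52400 m.

52400 m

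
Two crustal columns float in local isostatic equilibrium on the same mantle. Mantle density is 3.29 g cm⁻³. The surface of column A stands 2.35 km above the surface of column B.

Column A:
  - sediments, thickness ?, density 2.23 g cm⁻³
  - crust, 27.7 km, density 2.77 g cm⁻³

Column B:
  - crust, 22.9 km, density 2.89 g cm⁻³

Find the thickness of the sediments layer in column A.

Take the compensation level at the base of the deeper column (depth z_c below the surface of column A) and equate Σ ρ_i t_i down to z_c; mantle fills any gap and the z_c terms cancel.
Column A: x×2.23 + 27.7×2.77 + (z_c − 27.7 − x)×3.29
Column B: 2.35×0 + 22.9×2.89 + (z_c − 2.35 − 22.9)×3.29
The z_c×3.29 term appears on both sides and cancels. Collect the known terms of each column as K = Σ(ρt)_known − 3.29 × (depth of known layers): K_A = 76.729 − 3.29×27.7 = −14.404; K_B = 66.181 − 3.29×(2.35 + 22.9) = −16.8915.
Balance: K_A − x×(3.29 − 2.23) = K_B, so x = (K_A − K_B)/(3.29 − 2.23) = 2.4875/1.06 = 2.35 km.

2.35 km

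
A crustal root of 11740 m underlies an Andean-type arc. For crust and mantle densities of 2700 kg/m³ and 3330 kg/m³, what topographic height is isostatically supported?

2740 m

For local isostatic compensation: ρ_c h = (ρ_m − ρ_c) r.
h = r (ρ_m − ρ_c) / ρ_c = 11740 m × (3330 − 2700) / 2700 = 2740 m.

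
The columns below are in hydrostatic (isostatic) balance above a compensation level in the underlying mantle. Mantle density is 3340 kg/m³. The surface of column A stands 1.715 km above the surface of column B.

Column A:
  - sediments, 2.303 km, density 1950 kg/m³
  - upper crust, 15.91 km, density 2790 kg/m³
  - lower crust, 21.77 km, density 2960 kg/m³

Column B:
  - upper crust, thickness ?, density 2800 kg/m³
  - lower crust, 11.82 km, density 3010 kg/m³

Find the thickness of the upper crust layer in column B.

19.6 km

Take the compensation level at the base of the deeper column (depth z_c below the surface of column A) and equate Σ ρ_i t_i down to z_c; mantle fills any gap and the z_c terms cancel.
Column A: 2.303×1950 + 15.91×2790 + 21.77×2960 + (z_c − 39.983)×3340
Column B: 1.715×0 + x×2800 + 11.82×3010 + (z_c − 1.715 − 11.82 − x)×3340
The z_c×3340 term appears on both sides and cancels. Collect the known terms of each column as K = Σ(ρt)_known − 3340 × (depth of known layers): K_A = 113318.95 − 3340×39.983 = −20224.27; K_B = 35578.2 − 3340×(1.715 + 11.82) = −9628.7.
Balance: K_A = K_B − x×(3340 − 2800), so x = (K_B − K_A)/(3340 − 2800) = 10595.6/540 = 19.6 km.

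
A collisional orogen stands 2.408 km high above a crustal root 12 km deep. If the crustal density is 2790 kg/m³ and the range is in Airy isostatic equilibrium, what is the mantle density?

3350 kg/m³

Airy balance: ρ_c h = (ρ_m − ρ_c) r → ρ_m = ρ_c (1 + h/r).
ρ_m = 2790 × (1 + 2.408 km/12 km) = 3350 kg/m³.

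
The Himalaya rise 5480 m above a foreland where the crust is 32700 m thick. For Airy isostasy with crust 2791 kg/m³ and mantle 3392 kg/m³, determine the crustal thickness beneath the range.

Root depth r = h ρ_c / (ρ_m − ρ_c) = 5480 m × 2791 / 601 = 25450 m.
Total thickness = T + h + r = 32700 m + 5480 m + 25450 m = 63600 m.

63600 m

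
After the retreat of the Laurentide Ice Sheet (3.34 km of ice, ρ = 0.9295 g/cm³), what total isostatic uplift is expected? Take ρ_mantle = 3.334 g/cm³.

0.931 km

Removing the load lets mantle flow back in; uplift u satisfies ρ_ice t = ρ_m u.
u = t ρ_ice/ρ_m = 3.34 km × 0.9295/3.334 = 0.931 km.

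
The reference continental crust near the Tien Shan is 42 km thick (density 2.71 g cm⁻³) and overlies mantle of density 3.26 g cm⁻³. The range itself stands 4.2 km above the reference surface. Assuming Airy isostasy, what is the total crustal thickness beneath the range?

Root depth r = h ρ_c / (ρ_m − ρ_c) = 4.2 km × 2.71 / 0.55 = 20.69 km.
Total thickness = T + h + r = 42 km + 4.2 km + 20.69 km = 66.9 km.

66.9 km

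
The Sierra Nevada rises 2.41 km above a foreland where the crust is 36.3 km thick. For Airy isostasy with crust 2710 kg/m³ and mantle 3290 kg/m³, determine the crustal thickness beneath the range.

Root depth r = h ρ_c / (ρ_m − ρ_c) = 2.41 km × 2710 / 580 = 11.26 km.
Total thickness = T + h + r = 36.3 km + 2.41 km + 11.26 km = 50 km.

50 km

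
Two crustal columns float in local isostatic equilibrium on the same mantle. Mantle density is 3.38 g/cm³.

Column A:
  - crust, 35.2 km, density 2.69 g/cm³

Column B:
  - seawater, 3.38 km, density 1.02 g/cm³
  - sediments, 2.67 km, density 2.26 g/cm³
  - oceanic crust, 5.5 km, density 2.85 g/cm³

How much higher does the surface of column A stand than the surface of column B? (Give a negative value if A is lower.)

3.08 km

For any compensation level in the mantle, the mantle terms cancel and isostasy reduces to e = (Σt_A − Σt_B) − (Σ(ρt)_A − Σ(ρt)_B) / ρ_m.
Σt_A = 35.2 km; Σt_B = 11.55 km; Σ(ρt)_A = 94.688; Σ(ρt)_B = 25.1568 (in km·g/cm³).
e = (35.2 − 11.55) − (94.688 − 25.1568) / 3.38 = 3.08 km.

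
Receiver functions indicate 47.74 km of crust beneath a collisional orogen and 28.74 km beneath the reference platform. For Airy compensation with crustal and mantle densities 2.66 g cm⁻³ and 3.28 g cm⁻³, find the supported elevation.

3.59 km

Excess crust Δ = 47.74 km − 28.74 km = 19 km, split between elevation h and root r with h + r = Δ.
Airy balance ρ_c h = (ρ_m − ρ_c) r gives r = h ρ_c/(ρ_m − ρ_c), so h (1 + ρ_c/(ρ_m − ρ_c)) = Δ, i.e. h = Δ (ρ_m − ρ_c)/ρ_m.
h = 19 km × 0.62/3.28 = 3.59 km.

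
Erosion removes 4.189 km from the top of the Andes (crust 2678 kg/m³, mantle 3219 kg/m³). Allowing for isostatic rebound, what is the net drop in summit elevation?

0.704 km

Rebound u = e ρ_c/ρ_m = 4.189 km × 2678/3219 = 3.485 km.
Net surface drop = e − u = 4.189 km − 3.485 km = e (ρ_m − ρ_c)/ρ_m = 0.704 km.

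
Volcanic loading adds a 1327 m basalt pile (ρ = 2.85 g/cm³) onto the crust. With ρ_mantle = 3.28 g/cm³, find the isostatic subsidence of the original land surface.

Subaerial loading: s = t ρ_load / ρ_m.
s = 1327 m × 2.85/3.28 = 1150 m.

1150 m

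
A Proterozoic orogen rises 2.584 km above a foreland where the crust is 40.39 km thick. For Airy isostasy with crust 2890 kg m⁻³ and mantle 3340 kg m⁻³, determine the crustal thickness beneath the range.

59.6 km

Root depth r = h ρ_c / (ρ_m − ρ_c) = 2.584 km × 2890 / 450 = 16.6 km.
Total thickness = T + h + r = 40.39 km + 2.584 km + 16.6 km = 59.6 km.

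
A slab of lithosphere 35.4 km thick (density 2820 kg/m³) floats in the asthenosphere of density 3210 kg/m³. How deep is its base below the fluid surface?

Draft d = t ρ_obj/ρ_fluid = 35.4 km × 2820/3210 = 31.1 km.

31.1 km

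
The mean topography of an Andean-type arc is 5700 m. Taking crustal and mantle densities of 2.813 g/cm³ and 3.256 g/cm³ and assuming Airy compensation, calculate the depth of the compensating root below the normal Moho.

In Airy isostatic equilibrium: the weight of the topography is balanced by the buoyancy of the root, ρ_c h = (ρ_m − ρ_c) r.
r = h · ρ_c / (ρ_m − ρ_c) = 5700 m × 2.813 / (3.256 − 2.813) = 36200 m.

36200 m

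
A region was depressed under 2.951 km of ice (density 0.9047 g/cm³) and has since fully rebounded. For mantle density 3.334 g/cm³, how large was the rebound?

Removing the load lets mantle flow back in; uplift u satisfies ρ_ice t = ρ_m u.
u = t ρ_ice/ρ_m = 2.951 km × 0.9047/3.334 = 0.801 km.

0.801 km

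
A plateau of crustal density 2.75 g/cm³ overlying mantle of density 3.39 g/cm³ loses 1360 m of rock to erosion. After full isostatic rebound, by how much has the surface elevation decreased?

257 m

Rebound u = e ρ_c/ρ_m = 1360 m × 2.75/3.39 = 1103 m.
Net surface drop = e − u = 1360 m − 1103 m = e (ρ_m − ρ_c)/ρ_m = 257 m.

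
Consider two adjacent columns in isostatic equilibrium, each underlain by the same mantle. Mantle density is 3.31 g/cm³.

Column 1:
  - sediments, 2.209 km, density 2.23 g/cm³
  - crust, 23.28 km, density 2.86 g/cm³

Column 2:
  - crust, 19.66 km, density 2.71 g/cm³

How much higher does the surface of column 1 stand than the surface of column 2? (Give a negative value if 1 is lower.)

For any compensation level in the mantle, the mantle terms cancel and isostasy reduces to e = (Σt_1 − Σt_2) − (Σ(ρt)_1 − Σ(ρt)_2) / ρ_m.
Σt_1 = 25.489 km; Σt_2 = 19.66 km; Σ(ρt)_1 = 71.50687; Σ(ρt)_2 = 53.2786 (in km·g/cm³).
e = (25.489 − 19.66) − (71.50687 − 53.2786) / 3.31 = 0.322 km.

0.322 km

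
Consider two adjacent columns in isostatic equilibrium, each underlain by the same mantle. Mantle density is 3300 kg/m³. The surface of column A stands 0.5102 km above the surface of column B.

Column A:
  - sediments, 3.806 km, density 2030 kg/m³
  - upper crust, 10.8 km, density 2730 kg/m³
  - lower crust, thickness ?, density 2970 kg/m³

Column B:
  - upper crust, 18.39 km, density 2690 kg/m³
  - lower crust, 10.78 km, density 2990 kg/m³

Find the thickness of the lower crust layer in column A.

Take the compensation level at the base of the deeper column (depth z_c below the surface of column A) and equate Σ ρ_i t_i down to z_c; mantle fills any gap and the z_c terms cancel.
Column A: 3.806×2030 + 10.8×2730 + x×2970 + (z_c − 14.606 − x)×3300
Column B: 0.5102×0 + 18.39×2690 + 10.78×2990 + (z_c − 0.5102 − 29.17)×3300
The z_c×3300 term appears on both sides and cancels. Collect the known terms of each column as K = Σ(ρt)_known − 3300 × (depth of known layers): K_A = 37210.18 − 3300×14.606 = −10989.62; K_B = 81701.3 − 3300×(0.5102 + 29.17) = −16243.36.
Balance: K_A − x×(3300 − 2970) = K_B, so x = (K_A − K_B)/(3300 − 2970) = 5253.74/330 = 15.9 km.

15.9 km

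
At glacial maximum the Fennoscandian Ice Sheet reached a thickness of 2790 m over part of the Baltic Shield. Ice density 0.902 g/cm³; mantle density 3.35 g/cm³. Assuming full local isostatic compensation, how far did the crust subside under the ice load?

For local isostatic compensation: the ice load ρ_ice t is balanced by mantle displaced below, ρ_m s.
s = t ρ_ice / ρ_m = 2790 m × 0.902/3.35 = 751 m.

751 m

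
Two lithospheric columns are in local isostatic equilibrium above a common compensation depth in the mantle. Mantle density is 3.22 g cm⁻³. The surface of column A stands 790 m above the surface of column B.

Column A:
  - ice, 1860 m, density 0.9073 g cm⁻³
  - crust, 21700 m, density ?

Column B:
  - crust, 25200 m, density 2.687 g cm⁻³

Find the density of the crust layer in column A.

2.68 g cm⁻³

Take the compensation level at the base of the deeper column (depth z_c below the surface of column A) and equate Σ ρ_i t_i down to z_c; mantle fills any gap and the z_c terms cancel.
Column A: 1860×0.9073 + 21700×ρ + (z_c − 23560)×3.22
Column B: 790×0 + 25200×2.687 + (z_c − 790 − 25200)×3.22
The z_c×3.22 term appears on both sides and cancels. Collect the known terms of each column as K = Σ(ρt)_known − 3.22 × (depth of known layers): K_A = 1687.578 − 3.22×23560 = −74175.622; K_B = 67712.4 − 3.22×(790 + 25200) = −15975.4.
Balance: K_A + 21700×ρ = K_B, so ρ = (K_B − K_A)/21700 = 58200.2/21700 = 2.68 g cm⁻³.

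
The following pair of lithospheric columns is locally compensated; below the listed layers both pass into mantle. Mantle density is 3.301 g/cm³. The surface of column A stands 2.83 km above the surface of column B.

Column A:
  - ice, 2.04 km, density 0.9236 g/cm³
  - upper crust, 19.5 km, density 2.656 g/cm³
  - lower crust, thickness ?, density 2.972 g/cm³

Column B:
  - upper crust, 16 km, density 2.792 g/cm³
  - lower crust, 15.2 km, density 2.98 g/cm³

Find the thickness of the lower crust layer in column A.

15 km

Take the compensation level at the base of the deeper column (depth z_c below the surface of column A) and equate Σ ρ_i t_i down to z_c; mantle fills any gap and the z_c terms cancel.
Column A: 2.04×0.9236 + 19.5×2.656 + x×2.972 + (z_c − 21.54 − x)×3.301
Column B: 2.83×0 + 16×2.792 + 15.2×2.98 + (z_c − 2.83 − 31.2)×3.301
The z_c×3.301 term appears on both sides and cancels. Collect the known terms of each column as K = Σ(ρt)_known − 3.301 × (depth of known layers): K_A = 53.676144 − 3.301×21.54 = −17.427396; K_B = 89.968 − 3.301×(2.83 + 31.2) = −22.36503.
Balance: K_A − x×(3.301 − 2.972) = K_B, so x = (K_A − K_B)/(3.301 − 2.972) = 4.93763/0.329 = 15 km.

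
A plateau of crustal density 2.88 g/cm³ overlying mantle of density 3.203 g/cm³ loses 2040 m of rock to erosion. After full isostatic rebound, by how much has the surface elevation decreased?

Rebound u = e ρ_c/ρ_m = 2040 m × 2.88/3.203 = 1834 m.
Net surface drop = e − u = 2040 m − 1834 m = e (ρ_m − ρ_c)/ρ_m = 206 m.

206 m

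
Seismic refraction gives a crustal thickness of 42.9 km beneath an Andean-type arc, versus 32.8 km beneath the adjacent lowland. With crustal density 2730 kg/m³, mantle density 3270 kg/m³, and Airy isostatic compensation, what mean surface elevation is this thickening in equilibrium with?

Excess crust Δ = 42.9 km − 32.8 km = 10.1 km, split between elevation h and root r with h + r = Δ.
Airy balance ρ_c h = (ρ_m − ρ_c) r gives r = h ρ_c/(ρ_m − ρ_c), so h (1 + ρ_c/(ρ_m − ρ_c)) = Δ, i.e. h = Δ (ρ_m − ρ_c)/ρ_m.
h = 10.1 km × 540/3270 = 1.67 km.

1.67 km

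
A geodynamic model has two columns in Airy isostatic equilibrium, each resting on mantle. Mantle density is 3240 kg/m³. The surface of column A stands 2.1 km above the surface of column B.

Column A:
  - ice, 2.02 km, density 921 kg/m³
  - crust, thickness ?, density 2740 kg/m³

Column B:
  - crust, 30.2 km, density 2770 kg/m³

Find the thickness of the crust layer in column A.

Take the compensation level at the base of the deeper column (depth z_c below the surface of column A) and equate Σ ρ_i t_i down to z_c; mantle fills any gap and the z_c terms cancel.
Column A: 2.02×921 + x×2740 + (z_c − 2.02 − x)×3240
Column B: 2.1×0 + 30.2×2770 + (z_c − 2.1 − 30.2)×3240
The z_c×3240 term appears on both sides and cancels. Collect the known terms of each column as K = Σ(ρt)_known − 3240 × (depth of known layers): K_A = 1860.42 − 3240×2.02 = −4684.38; K_B = 83654 − 3240×(2.1 + 30.2) = −20998.
Balance: K_A − x×(3240 − 2740) = K_B, so x = (K_A − K_B)/(3240 − 2740) = 16313.6/500 = 32.6 km.

32.6 km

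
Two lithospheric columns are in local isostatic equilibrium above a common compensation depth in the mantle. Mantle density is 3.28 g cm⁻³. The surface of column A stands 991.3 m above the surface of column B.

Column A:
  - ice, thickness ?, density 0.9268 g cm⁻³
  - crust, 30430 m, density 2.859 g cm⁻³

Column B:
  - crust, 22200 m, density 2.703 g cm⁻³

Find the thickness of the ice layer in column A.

1380 m

Take the compensation level at the base of the deeper column (depth z_c below the surface of column A) and equate Σ ρ_i t_i down to z_c; mantle fills any gap and the z_c terms cancel.
Column A: x×0.9268 + 30430×2.859 + (z_c − 30430 − x)×3.28
Column B: 991.3×0 + 22200×2.703 + (z_c − 991.3 − 22200)×3.28
The z_c×3.28 term appears on both sides and cancels. Collect the known terms of each column as K = Σ(ρt)_known − 3.28 × (depth of known layers): K_A = 86999.37 − 3.28×30430 = −12811.03; K_B = 60006.6 − 3.28×(991.3 + 22200) = −16060.864.
Balance: K_A − x×(3.28 − 0.9268) = K_B, so x = (K_A − K_B)/(3.28 − 0.9268) = 3249.83/2.3532 = 1380 m.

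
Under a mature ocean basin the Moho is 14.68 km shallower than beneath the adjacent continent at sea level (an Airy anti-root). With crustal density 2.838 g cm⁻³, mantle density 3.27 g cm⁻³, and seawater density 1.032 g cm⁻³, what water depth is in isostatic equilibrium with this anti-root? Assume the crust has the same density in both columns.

Replacing a thickness d of crust by seawater at the top must be balanced by replacing crust with mantle at the base: d (ρ_c − ρ_w) = a (ρ_m − ρ_c).
d = a (ρ_m − ρ_c)/(ρ_c − ρ_w) = 14.68 km × 0.432/1.806 = 3.51 km.

3.51 km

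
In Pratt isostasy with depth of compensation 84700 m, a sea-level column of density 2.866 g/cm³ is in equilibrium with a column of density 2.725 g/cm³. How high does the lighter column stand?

4380 m

ρ_ref D = ρ (D + h) → h = D (ρ_ref − ρ)/ρ.
h = 84700 m × (2.866 − 2.725)/2.725 = 4380 m.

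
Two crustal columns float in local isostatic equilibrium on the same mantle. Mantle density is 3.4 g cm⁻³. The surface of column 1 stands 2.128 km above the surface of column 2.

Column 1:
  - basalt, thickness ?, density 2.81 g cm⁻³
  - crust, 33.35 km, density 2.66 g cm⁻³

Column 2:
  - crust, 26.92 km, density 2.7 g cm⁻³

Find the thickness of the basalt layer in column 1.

2.37 km

Take the compensation level at the base of the deeper column (depth z_c below the surface of column 1) and equate Σ ρ_i t_i down to z_c; mantle fills any gap and the z_c terms cancel.
Column 1: x×2.81 + 33.35×2.66 + (z_c − 33.35 − x)×3.4
Column 2: 2.128×0 + 26.92×2.7 + (z_c − 2.128 − 26.92)×3.4
The z_c×3.4 term appears on both sides and cancels. Collect the known terms of each column as K = Σ(ρt)_known − 3.4 × (depth of known layers): K_1 = 88.711 − 3.4×33.35 = −24.679; K_2 = 72.684 − 3.4×(2.128 + 26.92) = −26.0792.
Balance: K_1 − x×(3.4 − 2.81) = K_2, so x = (K_1 − K_2)/(3.4 − 2.81) = 1.4002/0.59 = 2.37 km.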